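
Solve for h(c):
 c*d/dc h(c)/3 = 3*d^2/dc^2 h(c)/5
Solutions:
 h(c) = C1 + C2*erfi(sqrt(10)*c/6)


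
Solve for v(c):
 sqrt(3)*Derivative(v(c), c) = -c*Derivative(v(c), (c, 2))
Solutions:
 v(c) = C1 + C2*c^(1 - sqrt(3))


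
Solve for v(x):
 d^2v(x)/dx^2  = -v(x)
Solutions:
 v(x) = C1*sin(x) + C2*cos(x)


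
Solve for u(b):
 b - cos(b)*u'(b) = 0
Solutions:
 u(b) = C1 + Integral(b/cos(b), b)


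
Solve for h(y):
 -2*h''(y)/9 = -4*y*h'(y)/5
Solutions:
 h(y) = C1 + C2*erfi(3*sqrt(5)*y/5)


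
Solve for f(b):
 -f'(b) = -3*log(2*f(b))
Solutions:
 -Integral(1/(log(_y) + log(2)), (_y, f(b)))/3 = C1 - b


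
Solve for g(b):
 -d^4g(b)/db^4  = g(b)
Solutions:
 g(b) = (C1*sin(sqrt(2)*b/2) + C2*cos(sqrt(2)*b/2))*exp(-sqrt(2)*b/2) + (C3*sin(sqrt(2)*b/2) + C4*cos(sqrt(2)*b/2))*exp(sqrt(2)*b/2)


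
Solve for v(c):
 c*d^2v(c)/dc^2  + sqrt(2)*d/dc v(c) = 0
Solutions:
 v(c) = C1 + C2*c^(1 - sqrt(2))


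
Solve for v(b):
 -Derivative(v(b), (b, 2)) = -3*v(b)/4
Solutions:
 v(b) = C1*exp(-sqrt(3)*b/2) + C2*exp(sqrt(3)*b/2)


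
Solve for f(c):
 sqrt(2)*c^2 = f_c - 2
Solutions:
 f(c) = C1 + sqrt(2)*c^3/3 + 2*c


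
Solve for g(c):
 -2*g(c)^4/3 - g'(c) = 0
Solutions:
 g(c) = (-1 - sqrt(3)*I)*(1/(C1 + 2*c))^(1/3)/2
 g(c) = (-1 + sqrt(3)*I)*(1/(C1 + 2*c))^(1/3)/2
 g(c) = (1/(C1 + 2*c))^(1/3)


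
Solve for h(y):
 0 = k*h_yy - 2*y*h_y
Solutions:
 h(y) = C1 + C2*erf(y*sqrt(-1/k))/sqrt(-1/k)


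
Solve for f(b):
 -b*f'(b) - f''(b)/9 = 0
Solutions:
 f(b) = C1 + C2*erf(3*sqrt(2)*b/2)


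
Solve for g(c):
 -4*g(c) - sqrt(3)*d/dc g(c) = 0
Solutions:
 g(c) = C1*exp(-4*sqrt(3)*c/3)


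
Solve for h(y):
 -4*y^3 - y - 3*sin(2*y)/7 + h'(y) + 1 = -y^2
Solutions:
 h(y) = C1 + y^4 - y^3/3 + y^2/2 - y - 3*cos(2*y)/14


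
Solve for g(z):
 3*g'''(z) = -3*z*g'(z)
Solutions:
 g(z) = C1 + Integral(C2*airyai(-z) + C3*airybi(-z), z)


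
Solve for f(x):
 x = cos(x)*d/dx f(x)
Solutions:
 f(x) = C1 + Integral(x/cos(x), x)


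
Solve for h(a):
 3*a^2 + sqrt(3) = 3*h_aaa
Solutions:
 h(a) = C1 + C2*a + C3*a^2 + a^5/60 + sqrt(3)*a^3/18


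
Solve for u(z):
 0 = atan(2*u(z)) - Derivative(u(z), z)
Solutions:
 Integral(1/atan(2*_y), (_y, u(z))) = C1 + z


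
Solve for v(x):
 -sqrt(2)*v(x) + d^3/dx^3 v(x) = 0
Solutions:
 v(x) = C3*exp(2^(1/6)*x) + (C1*sin(2^(1/6)*sqrt(3)*x/2) + C2*cos(2^(1/6)*sqrt(3)*x/2))*exp(-2^(1/6)*x/2)


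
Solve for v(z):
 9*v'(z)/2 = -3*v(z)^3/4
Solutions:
 v(z) = -sqrt(3)*sqrt(-1/(C1 - z))
 v(z) = sqrt(3)*sqrt(-1/(C1 - z))


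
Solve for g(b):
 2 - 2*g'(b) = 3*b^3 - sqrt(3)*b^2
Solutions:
 g(b) = C1 - 3*b^4/8 + sqrt(3)*b^3/6 + b


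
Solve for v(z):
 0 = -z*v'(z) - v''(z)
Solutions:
 v(z) = C1 + C2*erf(sqrt(2)*z/2)


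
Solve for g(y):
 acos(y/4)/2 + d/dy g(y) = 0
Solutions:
 g(y) = C1 - y*acos(y/4)/2 + sqrt(16 - y^2)/2


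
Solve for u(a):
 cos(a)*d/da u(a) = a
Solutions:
 u(a) = C1 + Integral(a/cos(a), a)


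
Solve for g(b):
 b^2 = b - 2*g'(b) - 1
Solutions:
 g(b) = C1 - b^3/6 + b^2/4 - b/2


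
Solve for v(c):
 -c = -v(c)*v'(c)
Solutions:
 v(c) = -sqrt(C1 + c^2)
 v(c) = sqrt(C1 + c^2)


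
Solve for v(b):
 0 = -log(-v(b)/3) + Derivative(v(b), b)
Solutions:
 -Integral(1/(log(-_y) - log(3)), (_y, v(b))) = C1 - b


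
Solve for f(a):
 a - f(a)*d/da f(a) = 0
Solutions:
 f(a) = -sqrt(C1 + a^2)
 f(a) = sqrt(C1 + a^2)


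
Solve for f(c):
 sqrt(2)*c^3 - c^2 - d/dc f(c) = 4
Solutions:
 f(c) = C1 + sqrt(2)*c^4/4 - c^3/3 - 4*c


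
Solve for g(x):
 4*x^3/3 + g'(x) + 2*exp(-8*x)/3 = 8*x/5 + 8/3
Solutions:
 g(x) = C1 - x^4/3 + 4*x^2/5 + 8*x/3 + exp(-8*x)/12


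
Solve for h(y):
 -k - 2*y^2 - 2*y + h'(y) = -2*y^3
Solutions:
 h(y) = C1 + k*y - y^4/2 + 2*y^3/3 + y^2


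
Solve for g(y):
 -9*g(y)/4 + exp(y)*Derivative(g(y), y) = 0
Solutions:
 g(y) = C1*exp(-9*exp(-y)/4)


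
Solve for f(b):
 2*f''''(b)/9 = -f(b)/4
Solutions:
 f(b) = (C1*sin(2^(3/4)*sqrt(3)*b/4) + C2*cos(2^(3/4)*sqrt(3)*b/4))*exp(-2^(3/4)*sqrt(3)*b/4) + (C3*sin(2^(3/4)*sqrt(3)*b/4) + C4*cos(2^(3/4)*sqrt(3)*b/4))*exp(2^(3/4)*sqrt(3)*b/4)


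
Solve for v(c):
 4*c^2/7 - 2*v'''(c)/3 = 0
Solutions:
 v(c) = C1 + C2*c + C3*c^2 + c^5/70


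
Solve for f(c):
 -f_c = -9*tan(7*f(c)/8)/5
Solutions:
 f(c) = -8*asin(C1*exp(63*c/40))/7 + 8*pi/7
 f(c) = 8*asin(C1*exp(63*c/40))/7


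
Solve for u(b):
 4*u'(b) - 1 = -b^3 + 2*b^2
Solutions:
 u(b) = C1 - b^4/16 + b^3/6 + b/4


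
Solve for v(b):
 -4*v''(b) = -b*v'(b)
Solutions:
 v(b) = C1 + C2*erfi(sqrt(2)*b/4)


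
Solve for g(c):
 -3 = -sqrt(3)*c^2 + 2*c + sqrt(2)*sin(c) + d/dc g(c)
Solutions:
 g(c) = C1 + sqrt(3)*c^3/3 - c^2 - 3*c + sqrt(2)*cos(c)


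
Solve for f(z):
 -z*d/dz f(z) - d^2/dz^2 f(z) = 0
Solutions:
 f(z) = C1 + C2*erf(sqrt(2)*z/2)


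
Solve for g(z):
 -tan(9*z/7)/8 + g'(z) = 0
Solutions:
 g(z) = C1 - 7*log(cos(9*z/7))/72


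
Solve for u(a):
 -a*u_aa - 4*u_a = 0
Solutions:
 u(a) = C1 + C2/a^3


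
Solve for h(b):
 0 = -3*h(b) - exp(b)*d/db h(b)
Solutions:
 h(b) = C1*exp(3*exp(-b))


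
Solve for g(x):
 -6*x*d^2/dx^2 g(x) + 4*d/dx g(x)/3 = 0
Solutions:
 g(x) = C1 + C2*x^(11/9)


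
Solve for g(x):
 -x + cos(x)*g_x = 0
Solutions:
 g(x) = C1 + Integral(x/cos(x), x)


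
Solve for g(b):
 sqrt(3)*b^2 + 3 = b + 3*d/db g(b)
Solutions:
 g(b) = C1 + sqrt(3)*b^3/9 - b^2/6 + b


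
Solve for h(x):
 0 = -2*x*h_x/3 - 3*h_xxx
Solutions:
 h(x) = C1 + Integral(C2*airyai(-6^(1/3)*x/3) + C3*airybi(-6^(1/3)*x/3), x)


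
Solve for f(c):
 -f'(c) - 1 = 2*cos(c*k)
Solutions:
 f(c) = C1 - c - 2*sin(c*k)/k


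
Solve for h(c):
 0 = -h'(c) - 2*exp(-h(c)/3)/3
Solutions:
 h(c) = 3*log(C1 - 2*c/9)


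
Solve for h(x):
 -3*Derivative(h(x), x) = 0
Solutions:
 h(x) = C1


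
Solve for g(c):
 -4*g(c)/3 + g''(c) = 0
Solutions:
 g(c) = C1*exp(-2*sqrt(3)*c/3) + C2*exp(2*sqrt(3)*c/3)


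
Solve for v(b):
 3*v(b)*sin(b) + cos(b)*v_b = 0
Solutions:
 v(b) = C1*cos(b)^3


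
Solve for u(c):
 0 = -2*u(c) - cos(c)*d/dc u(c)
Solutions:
 u(c) = C1*(sin(c) - 1)/(sin(c) + 1)


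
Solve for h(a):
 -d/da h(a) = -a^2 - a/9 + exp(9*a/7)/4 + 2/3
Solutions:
 h(a) = C1 + a^3/3 + a^2/18 - 2*a/3 - 7*exp(9*a/7)/36


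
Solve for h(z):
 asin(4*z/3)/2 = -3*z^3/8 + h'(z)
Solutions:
 h(z) = C1 + 3*z^4/32 + z*asin(4*z/3)/2 + sqrt(9 - 16*z^2)/8


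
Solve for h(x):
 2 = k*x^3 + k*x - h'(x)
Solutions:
 h(x) = C1 + k*x^4/4 + k*x^2/2 - 2*x


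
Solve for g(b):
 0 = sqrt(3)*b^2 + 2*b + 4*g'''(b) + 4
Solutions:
 g(b) = C1 + C2*b + C3*b^2 - sqrt(3)*b^5/240 - b^4/48 - b^3/6


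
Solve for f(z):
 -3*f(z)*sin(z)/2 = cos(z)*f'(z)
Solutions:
 f(z) = C1*cos(z)^(3/2)


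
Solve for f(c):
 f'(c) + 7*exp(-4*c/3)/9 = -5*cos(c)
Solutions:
 f(c) = C1 - 5*sin(c) + 7*exp(-4*c/3)/12


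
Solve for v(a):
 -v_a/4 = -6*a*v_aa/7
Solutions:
 v(a) = C1 + C2*a^(31/24)


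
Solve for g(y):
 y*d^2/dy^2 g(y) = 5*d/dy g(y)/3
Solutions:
 g(y) = C1 + C2*y^(8/3)


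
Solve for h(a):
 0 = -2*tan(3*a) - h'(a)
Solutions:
 h(a) = C1 + 2*log(cos(3*a))/3


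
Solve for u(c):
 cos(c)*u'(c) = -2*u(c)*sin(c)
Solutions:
 u(c) = C1*cos(c)^2


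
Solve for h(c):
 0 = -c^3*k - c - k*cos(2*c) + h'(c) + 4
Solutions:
 h(c) = C1 + c^4*k/4 + c^2/2 - 4*c + k*sin(2*c)/2


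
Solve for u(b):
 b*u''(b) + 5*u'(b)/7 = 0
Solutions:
 u(b) = C1 + C2*b^(2/7)


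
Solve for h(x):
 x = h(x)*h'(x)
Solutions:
 h(x) = -sqrt(C1 + x^2)
 h(x) = sqrt(C1 + x^2)


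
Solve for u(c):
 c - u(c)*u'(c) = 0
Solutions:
 u(c) = -sqrt(C1 + c^2)
 u(c) = sqrt(C1 + c^2)


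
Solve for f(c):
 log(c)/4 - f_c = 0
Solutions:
 f(c) = C1 + c*log(c)/4 - c/4


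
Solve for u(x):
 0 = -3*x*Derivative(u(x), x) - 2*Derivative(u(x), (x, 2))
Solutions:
 u(x) = C1 + C2*erf(sqrt(3)*x/2)


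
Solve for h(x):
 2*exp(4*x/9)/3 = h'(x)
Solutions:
 h(x) = C1 + 3*exp(4*x/9)/2


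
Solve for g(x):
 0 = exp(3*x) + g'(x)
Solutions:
 g(x) = C1 - exp(3*x)/3


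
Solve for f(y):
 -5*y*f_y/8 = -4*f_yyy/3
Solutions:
 f(y) = C1 + Integral(C2*airyai(30^(1/3)*y/4) + C3*airybi(30^(1/3)*y/4), y)


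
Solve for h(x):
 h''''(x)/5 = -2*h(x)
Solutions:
 h(x) = (C1*sin(2^(3/4)*5^(1/4)*x/2) + C2*cos(2^(3/4)*5^(1/4)*x/2))*exp(-2^(3/4)*5^(1/4)*x/2) + (C3*sin(2^(3/4)*5^(1/4)*x/2) + C4*cos(2^(3/4)*5^(1/4)*x/2))*exp(2^(3/4)*5^(1/4)*x/2)


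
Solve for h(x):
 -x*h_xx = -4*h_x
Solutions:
 h(x) = C1 + C2*x^5


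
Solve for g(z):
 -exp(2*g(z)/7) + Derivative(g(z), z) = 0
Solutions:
 g(z) = 7*log(-sqrt(-1/(C1 + z))) - 7*log(2) + 7*log(14)/2
 g(z) = 7*log(-1/(C1 + z))/2 - 7*log(2) + 7*log(14)/2


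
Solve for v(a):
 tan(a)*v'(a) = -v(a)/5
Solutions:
 v(a) = C1/sin(a)^(1/5)


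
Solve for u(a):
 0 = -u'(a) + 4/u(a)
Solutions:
 u(a) = -sqrt(C1 + 8*a)
 u(a) = sqrt(C1 + 8*a)


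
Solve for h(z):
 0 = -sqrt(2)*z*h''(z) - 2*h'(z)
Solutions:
 h(z) = C1 + C2*z^(1 - sqrt(2))


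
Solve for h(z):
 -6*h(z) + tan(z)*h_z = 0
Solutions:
 h(z) = C1*sin(z)^6


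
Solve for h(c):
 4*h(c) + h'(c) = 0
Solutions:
 h(c) = C1*exp(-4*c)


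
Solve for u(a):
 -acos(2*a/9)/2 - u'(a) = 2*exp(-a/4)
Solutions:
 u(a) = C1 - a*acos(2*a/9)/2 + sqrt(81 - 4*a^2)/4 + 8*exp(-a/4)


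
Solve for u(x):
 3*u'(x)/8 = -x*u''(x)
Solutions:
 u(x) = C1 + C2*x^(5/8)


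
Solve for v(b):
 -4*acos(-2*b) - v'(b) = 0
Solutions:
 v(b) = C1 - 4*b*acos(-2*b) - 2*sqrt(1 - 4*b^2)


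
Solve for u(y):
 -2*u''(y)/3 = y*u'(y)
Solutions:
 u(y) = C1 + C2*erf(sqrt(3)*y/2)


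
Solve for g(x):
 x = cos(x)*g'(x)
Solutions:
 g(x) = C1 + Integral(x/cos(x), x)


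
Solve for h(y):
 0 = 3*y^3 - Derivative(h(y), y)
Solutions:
 h(y) = C1 + 3*y^4/4


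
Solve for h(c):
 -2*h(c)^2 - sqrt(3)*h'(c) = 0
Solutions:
 h(c) = 3/(C1 + 2*sqrt(3)*c)


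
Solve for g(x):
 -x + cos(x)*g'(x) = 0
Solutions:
 g(x) = C1 + Integral(x/cos(x), x)


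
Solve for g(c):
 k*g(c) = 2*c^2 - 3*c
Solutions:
 g(c) = c*(2*c - 3)/k


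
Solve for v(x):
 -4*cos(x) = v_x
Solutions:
 v(x) = C1 - 4*sin(x)


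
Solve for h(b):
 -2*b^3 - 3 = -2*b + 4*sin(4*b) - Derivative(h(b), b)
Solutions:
 h(b) = C1 + b^4/2 - b^2 + 3*b - cos(4*b)


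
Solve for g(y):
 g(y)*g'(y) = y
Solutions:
 g(y) = -sqrt(C1 + y^2)
 g(y) = sqrt(C1 + y^2)


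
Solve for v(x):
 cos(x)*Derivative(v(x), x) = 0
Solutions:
 v(x) = C1


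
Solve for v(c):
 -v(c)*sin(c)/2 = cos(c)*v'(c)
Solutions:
 v(c) = C1*sqrt(cos(c))


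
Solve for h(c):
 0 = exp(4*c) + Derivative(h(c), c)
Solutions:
 h(c) = C1 - exp(4*c)/4


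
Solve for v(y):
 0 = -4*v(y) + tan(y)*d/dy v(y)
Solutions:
 v(y) = C1*sin(y)^4


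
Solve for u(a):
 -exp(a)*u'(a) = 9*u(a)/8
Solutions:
 u(a) = C1*exp(9*exp(-a)/8)


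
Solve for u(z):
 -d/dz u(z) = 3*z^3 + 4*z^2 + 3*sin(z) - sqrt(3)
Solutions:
 u(z) = C1 - 3*z^4/4 - 4*z^3/3 + sqrt(3)*z + 3*cos(z)


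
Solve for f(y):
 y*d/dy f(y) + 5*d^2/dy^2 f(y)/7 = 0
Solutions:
 f(y) = C1 + C2*erf(sqrt(70)*y/10)


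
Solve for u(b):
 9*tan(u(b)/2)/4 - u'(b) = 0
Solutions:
 u(b) = -2*asin(C1*exp(9*b/8)) + 2*pi
 u(b) = 2*asin(C1*exp(9*b/8))


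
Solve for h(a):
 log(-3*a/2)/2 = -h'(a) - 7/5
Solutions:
 h(a) = C1 - a*log(-a)/2 + a*(-log(3) - 9/10 + log(6)/2)


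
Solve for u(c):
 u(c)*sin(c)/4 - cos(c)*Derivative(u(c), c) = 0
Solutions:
 u(c) = C1/cos(c)^(1/4)


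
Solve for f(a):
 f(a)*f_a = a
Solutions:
 f(a) = -sqrt(C1 + a^2)
 f(a) = sqrt(C1 + a^2)


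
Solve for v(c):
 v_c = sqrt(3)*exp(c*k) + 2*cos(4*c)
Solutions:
 v(c) = C1 + sin(4*c)/2 + sqrt(3)*exp(c*k)/k


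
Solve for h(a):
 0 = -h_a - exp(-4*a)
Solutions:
 h(a) = C1 + exp(-4*a)/4


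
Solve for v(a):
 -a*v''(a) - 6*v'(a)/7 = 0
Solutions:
 v(a) = C1 + C2*a^(1/7)


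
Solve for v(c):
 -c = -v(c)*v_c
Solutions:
 v(c) = -sqrt(C1 + c^2)
 v(c) = sqrt(C1 + c^2)


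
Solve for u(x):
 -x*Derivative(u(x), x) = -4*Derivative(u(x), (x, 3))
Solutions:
 u(x) = C1 + Integral(C2*airyai(2^(1/3)*x/2) + C3*airybi(2^(1/3)*x/2), x)


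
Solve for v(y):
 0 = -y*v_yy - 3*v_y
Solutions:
 v(y) = C1 + C2/y^2


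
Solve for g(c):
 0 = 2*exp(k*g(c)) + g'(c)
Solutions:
 g(c) = Piecewise((log(1/(C1*k + 2*c*k))/k, Ne(k, 0)), (nan, True))
 g(c) = Piecewise((C1 - 2*c, Eq(k, 0)), (nan, True))


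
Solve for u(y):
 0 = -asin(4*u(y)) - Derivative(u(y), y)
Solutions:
 Integral(1/asin(4*_y), (_y, u(y))) = C1 - y


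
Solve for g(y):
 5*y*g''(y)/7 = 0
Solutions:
 g(y) = C1 + C2*y


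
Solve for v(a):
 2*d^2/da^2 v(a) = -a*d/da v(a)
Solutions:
 v(a) = C1 + C2*erf(a/2)


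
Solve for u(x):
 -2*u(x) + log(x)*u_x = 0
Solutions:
 u(x) = C1*exp(2*li(x))


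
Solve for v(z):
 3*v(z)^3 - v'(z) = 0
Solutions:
 v(z) = -sqrt(2)*sqrt(-1/(C1 + 3*z))/2
 v(z) = sqrt(2)*sqrt(-1/(C1 + 3*z))/2


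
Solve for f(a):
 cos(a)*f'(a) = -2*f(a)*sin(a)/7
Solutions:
 f(a) = C1*cos(a)^(2/7)


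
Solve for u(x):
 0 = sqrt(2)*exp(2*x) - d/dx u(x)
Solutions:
 u(x) = C1 + sqrt(2)*exp(2*x)/2


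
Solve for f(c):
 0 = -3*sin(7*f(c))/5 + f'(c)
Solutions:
 -3*c/5 + log(cos(7*f(c)) - 1)/14 - log(cos(7*f(c)) + 1)/14 = C1


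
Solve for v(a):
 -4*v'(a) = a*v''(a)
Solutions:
 v(a) = C1 + C2/a^3


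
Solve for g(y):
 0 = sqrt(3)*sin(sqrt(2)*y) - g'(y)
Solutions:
 g(y) = C1 - sqrt(6)*cos(sqrt(2)*y)/2


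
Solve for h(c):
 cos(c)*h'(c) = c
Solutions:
 h(c) = C1 + Integral(c/cos(c), c)


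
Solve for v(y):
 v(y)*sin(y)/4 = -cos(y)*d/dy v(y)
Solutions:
 v(y) = C1*cos(y)^(1/4)


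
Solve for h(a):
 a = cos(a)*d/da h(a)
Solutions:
 h(a) = C1 + Integral(a/cos(a), a)


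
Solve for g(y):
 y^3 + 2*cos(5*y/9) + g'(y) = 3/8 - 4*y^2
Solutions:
 g(y) = C1 - y^4/4 - 4*y^3/3 + 3*y/8 - 18*sin(5*y/9)/5


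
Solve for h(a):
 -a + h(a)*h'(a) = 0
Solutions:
 h(a) = -sqrt(C1 + a^2)
 h(a) = sqrt(C1 + a^2)


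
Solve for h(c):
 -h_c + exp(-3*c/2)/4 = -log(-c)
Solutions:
 h(c) = C1 + c*log(-c) - c - exp(-3*c/2)/6


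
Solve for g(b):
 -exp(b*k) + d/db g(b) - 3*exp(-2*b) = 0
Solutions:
 g(b) = C1 - 3*exp(-2*b)/2 + exp(b*k)/k


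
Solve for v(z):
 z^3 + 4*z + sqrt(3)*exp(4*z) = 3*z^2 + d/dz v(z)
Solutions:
 v(z) = C1 + z^4/4 - z^3 + 2*z^2 + sqrt(3)*exp(4*z)/4


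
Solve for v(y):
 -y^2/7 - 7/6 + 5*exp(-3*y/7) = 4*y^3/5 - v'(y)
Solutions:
 v(y) = C1 + y^4/5 + y^3/21 + 7*y/6 + 35*exp(-3*y/7)/3


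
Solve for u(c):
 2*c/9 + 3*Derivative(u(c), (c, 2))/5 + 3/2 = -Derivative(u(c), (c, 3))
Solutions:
 u(c) = C1 + C2*c + C3*exp(-3*c/5) - 5*c^3/81 - 305*c^2/324


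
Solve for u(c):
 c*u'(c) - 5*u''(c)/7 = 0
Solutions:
 u(c) = C1 + C2*erfi(sqrt(70)*c/10)


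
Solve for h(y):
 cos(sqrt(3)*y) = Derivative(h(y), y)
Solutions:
 h(y) = C1 + sqrt(3)*sin(sqrt(3)*y)/3


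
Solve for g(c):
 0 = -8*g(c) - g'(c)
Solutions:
 g(c) = C1*exp(-8*c)


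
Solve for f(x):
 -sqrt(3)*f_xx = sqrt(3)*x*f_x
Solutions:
 f(x) = C1 + C2*erf(sqrt(2)*x/2)


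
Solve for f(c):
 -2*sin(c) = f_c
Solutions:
 f(c) = C1 + 2*cos(c)


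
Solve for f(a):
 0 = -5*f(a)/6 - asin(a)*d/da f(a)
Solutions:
 f(a) = C1*exp(-5*Integral(1/asin(a), a)/6)


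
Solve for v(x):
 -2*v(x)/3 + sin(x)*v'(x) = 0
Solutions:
 v(x) = C1*(cos(x) - 1)^(1/3)/(cos(x) + 1)^(1/3)


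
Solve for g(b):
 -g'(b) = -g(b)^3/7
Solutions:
 g(b) = -sqrt(14)*sqrt(-1/(C1 + b))/2
 g(b) = sqrt(14)*sqrt(-1/(C1 + b))/2


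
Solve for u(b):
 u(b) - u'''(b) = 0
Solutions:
 u(b) = C3*exp(b) + (C1*sin(sqrt(3)*b/2) + C2*cos(sqrt(3)*b/2))*exp(-b/2)


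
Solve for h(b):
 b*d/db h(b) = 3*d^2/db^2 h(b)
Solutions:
 h(b) = C1 + C2*erfi(sqrt(6)*b/6)


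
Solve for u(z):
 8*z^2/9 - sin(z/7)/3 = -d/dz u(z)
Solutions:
 u(z) = C1 - 8*z^3/27 - 7*cos(z/7)/3


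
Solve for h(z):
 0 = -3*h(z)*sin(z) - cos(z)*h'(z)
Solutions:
 h(z) = C1*cos(z)^3


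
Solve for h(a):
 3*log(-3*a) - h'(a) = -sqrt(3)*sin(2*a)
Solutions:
 h(a) = C1 + 3*a*log(-a) - 3*a + 3*a*log(3) - sqrt(3)*cos(2*a)/2


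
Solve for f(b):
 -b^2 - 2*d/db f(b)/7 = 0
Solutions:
 f(b) = C1 - 7*b^3/6


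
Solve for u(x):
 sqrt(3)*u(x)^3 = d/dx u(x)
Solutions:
 u(x) = -sqrt(2)*sqrt(-1/(C1 + sqrt(3)*x))/2
 u(x) = sqrt(2)*sqrt(-1/(C1 + sqrt(3)*x))/2


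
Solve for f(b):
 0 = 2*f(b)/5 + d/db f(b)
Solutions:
 f(b) = C1*exp(-2*b/5)


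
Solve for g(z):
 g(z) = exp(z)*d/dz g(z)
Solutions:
 g(z) = C1*exp(-exp(-z))


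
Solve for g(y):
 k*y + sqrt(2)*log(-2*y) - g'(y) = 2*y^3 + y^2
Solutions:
 g(y) = C1 + k*y^2/2 - y^4/2 - y^3/3 + sqrt(2)*y*log(-y) + sqrt(2)*y*(-1 + log(2))


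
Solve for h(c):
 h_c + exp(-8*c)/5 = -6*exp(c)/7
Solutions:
 h(c) = C1 - 6*exp(c)/7 + exp(-8*c)/40


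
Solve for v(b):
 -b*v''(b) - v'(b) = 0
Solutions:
 v(b) = C1 + C2*log(b)


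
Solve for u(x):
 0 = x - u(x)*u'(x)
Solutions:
 u(x) = -sqrt(C1 + x^2)
 u(x) = sqrt(C1 + x^2)


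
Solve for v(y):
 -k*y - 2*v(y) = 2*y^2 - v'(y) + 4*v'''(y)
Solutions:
 v(y) = C1*exp(3^(1/3)*y*(3^(1/3)/(sqrt(321) + 18)^(1/3) + (sqrt(321) + 18)^(1/3))/12)*sin(3^(1/6)*y*(-3^(2/3)*(sqrt(321) + 18)^(1/3) + 3/(sqrt(321) + 18)^(1/3))/12) + C2*exp(3^(1/3)*y*(3^(1/3)/(sqrt(321) + 18)^(1/3) + (sqrt(321) + 18)^(1/3))/12)*cos(3^(1/6)*y*(-3^(2/3)*(sqrt(321) + 18)^(1/3) + 3/(sqrt(321) + 18)^(1/3))/12) + C3*exp(-3^(1/3)*y*(3^(1/3)/(sqrt(321) + 18)^(1/3) + (sqrt(321) + 18)^(1/3))/6) - k*y/2 - k/4 - y^2 - y - 1/2


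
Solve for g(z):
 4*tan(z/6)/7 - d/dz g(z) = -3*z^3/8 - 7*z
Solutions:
 g(z) = C1 + 3*z^4/32 + 7*z^2/2 - 24*log(cos(z/6))/7


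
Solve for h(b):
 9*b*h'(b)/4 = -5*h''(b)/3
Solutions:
 h(b) = C1 + C2*erf(3*sqrt(30)*b/20)


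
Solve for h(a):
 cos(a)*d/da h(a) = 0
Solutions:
 h(a) = C1


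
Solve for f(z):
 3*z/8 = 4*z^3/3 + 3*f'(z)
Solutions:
 f(z) = C1 - z^4/9 + z^2/16


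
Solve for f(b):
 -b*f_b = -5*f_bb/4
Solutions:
 f(b) = C1 + C2*erfi(sqrt(10)*b/5)


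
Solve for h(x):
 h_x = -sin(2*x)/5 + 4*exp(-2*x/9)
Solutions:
 h(x) = C1 + cos(2*x)/10 - 18*exp(-2*x/9)


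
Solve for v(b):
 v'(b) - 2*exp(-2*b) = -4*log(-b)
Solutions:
 v(b) = C1 - 4*b*log(-b) + 4*b - exp(-2*b)


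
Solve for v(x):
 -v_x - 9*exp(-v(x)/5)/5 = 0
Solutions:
 v(x) = 5*log(C1 - 9*x/25)


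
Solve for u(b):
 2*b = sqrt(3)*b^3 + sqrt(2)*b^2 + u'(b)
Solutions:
 u(b) = C1 - sqrt(3)*b^4/4 - sqrt(2)*b^3/3 + b^2


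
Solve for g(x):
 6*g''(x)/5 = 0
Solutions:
 g(x) = C1 + C2*x


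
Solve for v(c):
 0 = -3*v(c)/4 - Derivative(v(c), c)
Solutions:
 v(c) = C1*exp(-3*c/4)


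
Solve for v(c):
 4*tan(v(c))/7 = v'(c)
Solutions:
 v(c) = pi - asin(C1*exp(4*c/7))
 v(c) = asin(C1*exp(4*c/7))


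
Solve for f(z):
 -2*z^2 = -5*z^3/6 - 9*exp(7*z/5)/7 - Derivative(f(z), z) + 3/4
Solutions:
 f(z) = C1 - 5*z^4/24 + 2*z^3/3 + 3*z/4 - 45*exp(7*z/5)/49


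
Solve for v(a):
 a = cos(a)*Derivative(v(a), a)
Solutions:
 v(a) = C1 + Integral(a/cos(a), a)


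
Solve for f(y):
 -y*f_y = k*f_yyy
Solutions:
 f(y) = C1 + Integral(C2*airyai(y*(-1/k)^(1/3)) + C3*airybi(y*(-1/k)^(1/3)), y)


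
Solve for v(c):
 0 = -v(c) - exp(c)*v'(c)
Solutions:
 v(c) = C1*exp(exp(-c))


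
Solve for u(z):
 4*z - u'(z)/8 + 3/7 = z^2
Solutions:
 u(z) = C1 - 8*z^3/3 + 16*z^2 + 24*z/7


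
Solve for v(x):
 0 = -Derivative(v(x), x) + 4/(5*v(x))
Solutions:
 v(x) = -sqrt(C1 + 40*x)/5
 v(x) = sqrt(C1 + 40*x)/5


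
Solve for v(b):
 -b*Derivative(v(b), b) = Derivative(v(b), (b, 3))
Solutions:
 v(b) = C1 + Integral(C2*airyai(-b) + C3*airybi(-b), b)


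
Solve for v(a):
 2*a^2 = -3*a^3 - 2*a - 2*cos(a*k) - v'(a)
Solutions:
 v(a) = C1 - 3*a^4/4 - 2*a^3/3 - a^2 - 2*sin(a*k)/k


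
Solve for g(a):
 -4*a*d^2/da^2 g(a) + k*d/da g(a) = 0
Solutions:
 g(a) = C1 + a^(re(k)/4 + 1)*(C2*sin(log(a)*Abs(im(k))/4) + C3*cos(log(a)*im(k)/4))


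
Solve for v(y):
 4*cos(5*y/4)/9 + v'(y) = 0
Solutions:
 v(y) = C1 - 16*sin(5*y/4)/45


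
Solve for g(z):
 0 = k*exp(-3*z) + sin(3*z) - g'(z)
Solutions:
 g(z) = C1 - k*exp(-3*z)/3 - cos(3*z)/3


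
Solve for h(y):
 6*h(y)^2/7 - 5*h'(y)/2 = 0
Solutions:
 h(y) = -35/(C1 + 12*y)


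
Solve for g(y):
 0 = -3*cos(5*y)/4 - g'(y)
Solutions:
 g(y) = C1 - 3*sin(5*y)/20


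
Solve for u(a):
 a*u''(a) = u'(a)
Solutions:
 u(a) = C1 + C2*a^2


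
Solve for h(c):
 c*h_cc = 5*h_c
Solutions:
 h(c) = C1 + C2*c^6


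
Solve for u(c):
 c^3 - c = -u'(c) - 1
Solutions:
 u(c) = C1 - c^4/4 + c^2/2 - c


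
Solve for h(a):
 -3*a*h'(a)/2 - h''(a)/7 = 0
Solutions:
 h(a) = C1 + C2*erf(sqrt(21)*a/2)


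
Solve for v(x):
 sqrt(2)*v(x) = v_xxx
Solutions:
 v(x) = C3*exp(2^(1/6)*x) + (C1*sin(2^(1/6)*sqrt(3)*x/2) + C2*cos(2^(1/6)*sqrt(3)*x/2))*exp(-2^(1/6)*x/2)


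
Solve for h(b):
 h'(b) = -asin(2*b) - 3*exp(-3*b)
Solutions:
 h(b) = C1 - b*asin(2*b) - sqrt(1 - 4*b^2)/2 + exp(-3*b)


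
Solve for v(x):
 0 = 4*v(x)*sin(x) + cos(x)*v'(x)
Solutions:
 v(x) = C1*cos(x)^4


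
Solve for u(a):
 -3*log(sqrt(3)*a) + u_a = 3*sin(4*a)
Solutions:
 u(a) = C1 + 3*a*log(a) - 3*a + 3*a*log(3)/2 - 3*cos(4*a)/4


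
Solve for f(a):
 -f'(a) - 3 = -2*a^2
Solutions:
 f(a) = C1 + 2*a^3/3 - 3*a


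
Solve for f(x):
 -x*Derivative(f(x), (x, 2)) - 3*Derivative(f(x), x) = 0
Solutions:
 f(x) = C1 + C2/x^2


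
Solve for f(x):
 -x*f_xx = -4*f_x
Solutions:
 f(x) = C1 + C2*x^5


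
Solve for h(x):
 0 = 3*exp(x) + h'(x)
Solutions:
 h(x) = C1 - 3*exp(x)


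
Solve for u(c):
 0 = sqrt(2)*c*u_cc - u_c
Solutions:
 u(c) = C1 + C2*c^(sqrt(2)/2 + 1)


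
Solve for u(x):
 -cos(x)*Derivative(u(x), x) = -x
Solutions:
 u(x) = C1 + Integral(x/cos(x), x)


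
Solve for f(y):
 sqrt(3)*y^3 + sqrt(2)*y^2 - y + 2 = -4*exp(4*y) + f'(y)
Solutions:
 f(y) = C1 + sqrt(3)*y^4/4 + sqrt(2)*y^3/3 - y^2/2 + 2*y + exp(4*y)


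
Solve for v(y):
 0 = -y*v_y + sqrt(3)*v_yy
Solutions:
 v(y) = C1 + C2*erfi(sqrt(2)*3^(3/4)*y/6)


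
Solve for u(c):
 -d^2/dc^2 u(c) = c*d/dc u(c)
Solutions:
 u(c) = C1 + C2*erf(sqrt(2)*c/2)


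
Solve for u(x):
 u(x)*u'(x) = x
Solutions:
 u(x) = -sqrt(C1 + x^2)
 u(x) = sqrt(C1 + x^2)


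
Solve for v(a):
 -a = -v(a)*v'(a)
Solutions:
 v(a) = -sqrt(C1 + a^2)
 v(a) = sqrt(C1 + a^2)


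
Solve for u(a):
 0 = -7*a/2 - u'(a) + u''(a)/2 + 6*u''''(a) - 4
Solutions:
 u(a) = C1 + C4*exp(a/2) - 7*a^2/4 - 23*a/4 + (C2*sin(sqrt(39)*a/12) + C3*cos(sqrt(39)*a/12))*exp(-a/4)


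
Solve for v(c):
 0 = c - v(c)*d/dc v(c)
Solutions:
 v(c) = -sqrt(C1 + c^2)
 v(c) = sqrt(C1 + c^2)


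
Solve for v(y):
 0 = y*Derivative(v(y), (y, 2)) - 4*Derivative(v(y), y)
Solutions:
 v(y) = C1 + C2*y^5


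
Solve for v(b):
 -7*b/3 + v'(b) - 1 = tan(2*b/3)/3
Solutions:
 v(b) = C1 + 7*b^2/6 + b - log(cos(2*b/3))/2


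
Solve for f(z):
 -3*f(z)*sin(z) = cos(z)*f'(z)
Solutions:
 f(z) = C1*cos(z)^3


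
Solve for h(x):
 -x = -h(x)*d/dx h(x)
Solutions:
 h(x) = -sqrt(C1 + x^2)
 h(x) = sqrt(C1 + x^2)


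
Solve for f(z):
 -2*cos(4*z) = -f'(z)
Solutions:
 f(z) = C1 + sin(4*z)/2


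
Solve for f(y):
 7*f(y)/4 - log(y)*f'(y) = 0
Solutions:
 f(y) = C1*exp(7*li(y)/4)


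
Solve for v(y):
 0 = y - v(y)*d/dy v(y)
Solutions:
 v(y) = -sqrt(C1 + y^2)
 v(y) = sqrt(C1 + y^2)


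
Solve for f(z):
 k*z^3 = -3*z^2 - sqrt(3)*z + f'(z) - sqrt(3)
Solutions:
 f(z) = C1 + k*z^4/4 + z^3 + sqrt(3)*z^2/2 + sqrt(3)*z


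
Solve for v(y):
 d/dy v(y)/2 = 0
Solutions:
 v(y) = C1


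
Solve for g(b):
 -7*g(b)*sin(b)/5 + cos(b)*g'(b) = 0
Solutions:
 g(b) = C1/cos(b)^(7/5)


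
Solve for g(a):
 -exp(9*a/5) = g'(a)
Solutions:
 g(a) = C1 - 5*exp(9*a/5)/9


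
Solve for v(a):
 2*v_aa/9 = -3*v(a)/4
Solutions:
 v(a) = C1*sin(3*sqrt(6)*a/4) + C2*cos(3*sqrt(6)*a/4)


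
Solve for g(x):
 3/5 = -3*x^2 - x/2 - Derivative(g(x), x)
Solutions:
 g(x) = C1 - x^3 - x^2/4 - 3*x/5


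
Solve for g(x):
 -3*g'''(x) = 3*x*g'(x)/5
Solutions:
 g(x) = C1 + Integral(C2*airyai(-5^(2/3)*x/5) + C3*airybi(-5^(2/3)*x/5), x)


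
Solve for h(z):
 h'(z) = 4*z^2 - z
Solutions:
 h(z) = C1 + 4*z^3/3 - z^2/2


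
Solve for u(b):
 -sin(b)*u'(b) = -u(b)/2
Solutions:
 u(b) = C1*(cos(b) - 1)^(1/4)/(cos(b) + 1)^(1/4)


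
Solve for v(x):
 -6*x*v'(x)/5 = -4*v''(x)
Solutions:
 v(x) = C1 + C2*erfi(sqrt(15)*x/10)


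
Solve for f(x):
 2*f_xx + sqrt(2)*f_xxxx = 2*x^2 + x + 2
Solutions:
 f(x) = C1 + C2*x + C3*sin(2^(1/4)*x) + C4*cos(2^(1/4)*x) + x^4/12 + x^3/12 + x^2*(1 - sqrt(2))/2


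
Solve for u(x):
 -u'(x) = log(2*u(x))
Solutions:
 Integral(1/(log(_y) + log(2)), (_y, u(x))) = C1 - x


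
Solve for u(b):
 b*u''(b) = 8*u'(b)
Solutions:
 u(b) = C1 + C2*b^9


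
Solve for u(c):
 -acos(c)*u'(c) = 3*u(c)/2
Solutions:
 u(c) = C1*exp(-3*Integral(1/acos(c), c)/2)


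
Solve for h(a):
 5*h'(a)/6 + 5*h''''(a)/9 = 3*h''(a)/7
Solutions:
 h(a) = C1 + C2*exp(210^(1/3)*a*(6*210^(1/3)/(sqrt(1455265) + 1225)^(1/3) + (sqrt(1455265) + 1225)^(1/3))/140)*sin(3^(1/6)*70^(1/3)*a*(-3^(2/3)*(sqrt(1455265) + 1225)^(1/3) + 18*70^(1/3)/(sqrt(1455265) + 1225)^(1/3))/140) + C3*exp(210^(1/3)*a*(6*210^(1/3)/(sqrt(1455265) + 1225)^(1/3) + (sqrt(1455265) + 1225)^(1/3))/140)*cos(3^(1/6)*70^(1/3)*a*(-3^(2/3)*(sqrt(1455265) + 1225)^(1/3) + 18*70^(1/3)/(sqrt(1455265) + 1225)^(1/3))/140) + C4*exp(-210^(1/3)*a*(6*210^(1/3)/(sqrt(1455265) + 1225)^(1/3) + (sqrt(1455265) + 1225)^(1/3))/70)


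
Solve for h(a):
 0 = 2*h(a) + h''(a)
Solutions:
 h(a) = C1*sin(sqrt(2)*a) + C2*cos(sqrt(2)*a)


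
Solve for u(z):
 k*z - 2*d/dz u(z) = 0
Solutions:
 u(z) = C1 + k*z^2/4


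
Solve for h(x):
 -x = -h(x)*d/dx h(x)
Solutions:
 h(x) = -sqrt(C1 + x^2)
 h(x) = sqrt(C1 + x^2)


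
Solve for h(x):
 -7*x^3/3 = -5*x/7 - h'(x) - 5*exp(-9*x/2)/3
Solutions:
 h(x) = C1 + 7*x^4/12 - 5*x^2/14 + 10*exp(-9*x/2)/27


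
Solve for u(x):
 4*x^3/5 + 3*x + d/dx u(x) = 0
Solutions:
 u(x) = C1 - x^4/5 - 3*x^2/2


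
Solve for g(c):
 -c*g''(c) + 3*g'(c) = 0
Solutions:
 g(c) = C1 + C2*c^4


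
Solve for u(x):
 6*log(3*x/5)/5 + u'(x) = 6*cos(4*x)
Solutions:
 u(x) = C1 - 6*x*log(x)/5 - 6*x*log(3)/5 + 6*x/5 + 6*x*log(5)/5 + 3*sin(4*x)/2


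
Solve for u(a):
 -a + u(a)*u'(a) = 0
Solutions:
 u(a) = -sqrt(C1 + a^2)
 u(a) = sqrt(C1 + a^2)


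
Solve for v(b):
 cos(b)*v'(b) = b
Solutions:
 v(b) = C1 + Integral(b/cos(b), b)


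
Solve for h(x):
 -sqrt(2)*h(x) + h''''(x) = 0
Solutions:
 h(x) = C1*exp(-2^(1/8)*x) + C2*exp(2^(1/8)*x) + C3*sin(2^(1/8)*x) + C4*cos(2^(1/8)*x)


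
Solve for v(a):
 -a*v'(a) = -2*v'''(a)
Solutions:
 v(a) = C1 + Integral(C2*airyai(2^(2/3)*a/2) + C3*airybi(2^(2/3)*a/2), a)


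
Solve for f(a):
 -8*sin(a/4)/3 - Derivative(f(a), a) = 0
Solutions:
 f(a) = C1 + 32*cos(a/4)/3


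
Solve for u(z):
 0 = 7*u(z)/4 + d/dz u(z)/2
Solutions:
 u(z) = C1*exp(-7*z/2)


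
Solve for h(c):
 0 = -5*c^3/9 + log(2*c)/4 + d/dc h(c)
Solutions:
 h(c) = C1 + 5*c^4/36 - c*log(c)/4 - c*log(2)/4 + c/4


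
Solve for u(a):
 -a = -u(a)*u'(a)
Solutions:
 u(a) = -sqrt(C1 + a^2)
 u(a) = sqrt(C1 + a^2)


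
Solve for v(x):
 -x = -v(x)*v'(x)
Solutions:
 v(x) = -sqrt(C1 + x^2)
 v(x) = sqrt(C1 + x^2)


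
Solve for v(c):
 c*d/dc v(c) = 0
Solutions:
 v(c) = C1


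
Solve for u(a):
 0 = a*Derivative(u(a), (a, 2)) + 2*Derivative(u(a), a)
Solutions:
 u(a) = C1 + C2/a


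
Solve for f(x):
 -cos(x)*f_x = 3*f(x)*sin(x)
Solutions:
 f(x) = C1*cos(x)^3


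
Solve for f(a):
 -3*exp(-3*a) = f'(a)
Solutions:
 f(a) = C1 + exp(-3*a)


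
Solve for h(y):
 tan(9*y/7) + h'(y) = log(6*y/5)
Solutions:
 h(y) = C1 + y*log(y) - y*log(5) - y + y*log(6) + 7*log(cos(9*y/7))/9


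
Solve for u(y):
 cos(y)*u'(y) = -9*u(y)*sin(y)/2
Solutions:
 u(y) = C1*cos(y)^(9/2)


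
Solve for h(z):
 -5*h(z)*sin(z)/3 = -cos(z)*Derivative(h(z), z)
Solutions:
 h(z) = C1/cos(z)^(5/3)


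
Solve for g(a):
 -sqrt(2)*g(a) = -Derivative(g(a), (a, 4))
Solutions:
 g(a) = C1*exp(-2^(1/8)*a) + C2*exp(2^(1/8)*a) + C3*sin(2^(1/8)*a) + C4*cos(2^(1/8)*a)


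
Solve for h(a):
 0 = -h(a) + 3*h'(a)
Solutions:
 h(a) = C1*exp(a/3)


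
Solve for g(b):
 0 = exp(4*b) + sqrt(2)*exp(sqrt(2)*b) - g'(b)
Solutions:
 g(b) = C1 + exp(4*b)/4 + exp(sqrt(2)*b)


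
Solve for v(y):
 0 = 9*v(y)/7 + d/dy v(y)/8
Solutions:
 v(y) = C1*exp(-72*y/7)


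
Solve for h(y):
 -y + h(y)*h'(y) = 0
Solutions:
 h(y) = -sqrt(C1 + y^2)
 h(y) = sqrt(C1 + y^2)


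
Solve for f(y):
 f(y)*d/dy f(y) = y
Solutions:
 f(y) = -sqrt(C1 + y^2)
 f(y) = sqrt(C1 + y^2)


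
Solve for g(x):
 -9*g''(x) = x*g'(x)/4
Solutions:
 g(x) = C1 + C2*erf(sqrt(2)*x/12)


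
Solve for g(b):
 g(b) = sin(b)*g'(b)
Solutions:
 g(b) = C1*sqrt(cos(b) - 1)/sqrt(cos(b) + 1)


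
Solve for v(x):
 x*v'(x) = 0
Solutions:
 v(x) = C1


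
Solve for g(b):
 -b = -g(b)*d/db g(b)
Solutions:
 g(b) = -sqrt(C1 + b^2)
 g(b) = sqrt(C1 + b^2)


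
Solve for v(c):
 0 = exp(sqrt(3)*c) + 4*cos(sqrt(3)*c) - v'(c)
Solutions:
 v(c) = C1 + sqrt(3)*exp(sqrt(3)*c)/3 + 4*sqrt(3)*sin(sqrt(3)*c)/3


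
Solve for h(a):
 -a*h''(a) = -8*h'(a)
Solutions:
 h(a) = C1 + C2*a^9


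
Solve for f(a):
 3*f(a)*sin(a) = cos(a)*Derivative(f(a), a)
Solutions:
 f(a) = C1/cos(a)^3


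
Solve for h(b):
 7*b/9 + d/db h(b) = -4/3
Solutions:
 h(b) = C1 - 7*b^2/18 - 4*b/3


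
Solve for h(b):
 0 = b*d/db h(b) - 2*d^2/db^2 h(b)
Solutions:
 h(b) = C1 + C2*erfi(b/2)


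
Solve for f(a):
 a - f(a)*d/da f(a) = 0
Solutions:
 f(a) = -sqrt(C1 + a^2)
 f(a) = sqrt(C1 + a^2)


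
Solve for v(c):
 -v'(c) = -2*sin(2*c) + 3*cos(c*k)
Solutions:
 v(c) = C1 - cos(2*c) - 3*sin(c*k)/k


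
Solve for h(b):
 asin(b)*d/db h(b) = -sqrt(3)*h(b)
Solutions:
 h(b) = C1*exp(-sqrt(3)*Integral(1/asin(b), b))


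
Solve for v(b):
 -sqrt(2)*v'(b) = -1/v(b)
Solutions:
 v(b) = -sqrt(C1 + sqrt(2)*b)
 v(b) = sqrt(C1 + sqrt(2)*b)


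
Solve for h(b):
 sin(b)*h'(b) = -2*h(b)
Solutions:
 h(b) = C1*(cos(b) + 1)/(cos(b) - 1)


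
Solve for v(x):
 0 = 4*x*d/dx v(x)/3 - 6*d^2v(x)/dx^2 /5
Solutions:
 v(x) = C1 + C2*erfi(sqrt(5)*x/3)


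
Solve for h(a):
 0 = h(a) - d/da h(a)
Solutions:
 h(a) = C1*exp(a)


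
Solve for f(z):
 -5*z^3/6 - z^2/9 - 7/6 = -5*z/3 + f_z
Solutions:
 f(z) = C1 - 5*z^4/24 - z^3/27 + 5*z^2/6 - 7*z/6


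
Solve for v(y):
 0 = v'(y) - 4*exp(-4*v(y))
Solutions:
 v(y) = log(-I*(C1 + 16*y)^(1/4))
 v(y) = log(I*(C1 + 16*y)^(1/4))
 v(y) = log(-(C1 + 16*y)^(1/4))
 v(y) = log(C1 + 16*y)/4


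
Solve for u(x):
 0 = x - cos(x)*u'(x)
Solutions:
 u(x) = C1 + Integral(x/cos(x), x)


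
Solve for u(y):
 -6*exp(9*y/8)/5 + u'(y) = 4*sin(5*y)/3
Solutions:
 u(y) = C1 + 16*exp(9*y/8)/15 - 4*cos(5*y)/15


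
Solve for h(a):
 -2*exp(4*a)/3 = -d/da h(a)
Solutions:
 h(a) = C1 + exp(4*a)/6


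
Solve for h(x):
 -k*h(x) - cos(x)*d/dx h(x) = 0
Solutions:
 h(x) = C1*exp(k*(log(sin(x) - 1) - log(sin(x) + 1))/2)


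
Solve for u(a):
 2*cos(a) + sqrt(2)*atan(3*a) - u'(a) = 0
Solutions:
 u(a) = C1 + sqrt(2)*(a*atan(3*a) - log(9*a^2 + 1)/6) + 2*sin(a)


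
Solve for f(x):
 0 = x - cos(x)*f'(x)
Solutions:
 f(x) = C1 + Integral(x/cos(x), x)


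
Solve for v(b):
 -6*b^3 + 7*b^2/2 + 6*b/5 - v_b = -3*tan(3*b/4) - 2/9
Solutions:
 v(b) = C1 - 3*b^4/2 + 7*b^3/6 + 3*b^2/5 + 2*b/9 - 4*log(cos(3*b/4))


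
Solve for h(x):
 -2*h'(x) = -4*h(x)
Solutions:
 h(x) = C1*exp(2*x)


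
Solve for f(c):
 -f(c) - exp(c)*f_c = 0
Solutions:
 f(c) = C1*exp(exp(-c))


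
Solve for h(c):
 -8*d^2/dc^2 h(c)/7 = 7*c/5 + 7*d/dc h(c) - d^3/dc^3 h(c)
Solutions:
 h(c) = C1 + C2*exp(c*(4 - sqrt(359))/7) + C3*exp(c*(4 + sqrt(359))/7) - c^2/10 + 8*c/245


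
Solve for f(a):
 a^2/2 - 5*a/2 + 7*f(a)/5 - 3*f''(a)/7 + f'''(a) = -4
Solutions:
 f(a) = C1*exp(a*(10*10^(1/3)/(49*sqrt(2381) + 2391)^(1/3) + 20 + 10^(2/3)*(49*sqrt(2381) + 2391)^(1/3))/140)*sin(10^(1/3)*sqrt(3)*a*(-10^(1/3)*(49*sqrt(2381) + 2391)^(1/3) + 10/(49*sqrt(2381) + 2391)^(1/3))/140) + C2*exp(a*(10*10^(1/3)/(49*sqrt(2381) + 2391)^(1/3) + 20 + 10^(2/3)*(49*sqrt(2381) + 2391)^(1/3))/140)*cos(10^(1/3)*sqrt(3)*a*(-10^(1/3)*(49*sqrt(2381) + 2391)^(1/3) + 10/(49*sqrt(2381) + 2391)^(1/3))/140) + C3*exp(a*(-10^(2/3)*(49*sqrt(2381) + 2391)^(1/3) - 10*10^(1/3)/(49*sqrt(2381) + 2391)^(1/3) + 10)/70) - 5*a^2/14 + 25*a/14 - 1055/343


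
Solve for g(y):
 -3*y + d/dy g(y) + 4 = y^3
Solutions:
 g(y) = C1 + y^4/4 + 3*y^2/2 - 4*y


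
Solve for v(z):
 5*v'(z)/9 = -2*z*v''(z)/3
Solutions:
 v(z) = C1 + C2*z^(1/6)


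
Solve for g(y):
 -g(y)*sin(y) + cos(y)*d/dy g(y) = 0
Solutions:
 g(y) = C1/cos(y)


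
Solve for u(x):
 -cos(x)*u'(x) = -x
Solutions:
 u(x) = C1 + Integral(x/cos(x), x)


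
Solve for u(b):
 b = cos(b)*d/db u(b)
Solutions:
 u(b) = C1 + Integral(b/cos(b), b)


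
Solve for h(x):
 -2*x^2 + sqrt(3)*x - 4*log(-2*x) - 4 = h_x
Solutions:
 h(x) = C1 - 2*x^3/3 + sqrt(3)*x^2/2 - 4*x*log(-x) - 4*x*log(2)


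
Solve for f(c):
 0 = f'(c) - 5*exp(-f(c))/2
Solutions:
 f(c) = log(C1 + 5*c/2)


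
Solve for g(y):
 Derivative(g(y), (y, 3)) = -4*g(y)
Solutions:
 g(y) = C3*exp(-2^(2/3)*y) + (C1*sin(2^(2/3)*sqrt(3)*y/2) + C2*cos(2^(2/3)*sqrt(3)*y/2))*exp(2^(2/3)*y/2)


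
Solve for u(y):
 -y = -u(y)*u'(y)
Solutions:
 u(y) = -sqrt(C1 + y^2)
 u(y) = sqrt(C1 + y^2)


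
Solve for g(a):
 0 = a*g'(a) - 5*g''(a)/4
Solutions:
 g(a) = C1 + C2*erfi(sqrt(10)*a/5)


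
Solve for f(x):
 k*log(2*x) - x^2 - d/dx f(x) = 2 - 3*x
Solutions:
 f(x) = C1 + k*x*log(x) - k*x + k*x*log(2) - x^3/3 + 3*x^2/2 - 2*x


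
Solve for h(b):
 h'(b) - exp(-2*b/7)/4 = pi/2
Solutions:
 h(b) = C1 + pi*b/2 - 7*exp(-2*b/7)/8


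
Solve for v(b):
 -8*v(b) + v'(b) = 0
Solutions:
 v(b) = C1*exp(8*b)


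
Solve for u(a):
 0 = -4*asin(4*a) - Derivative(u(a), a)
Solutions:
 u(a) = C1 - 4*a*asin(4*a) - sqrt(1 - 16*a^2)


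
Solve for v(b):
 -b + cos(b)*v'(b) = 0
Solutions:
 v(b) = C1 + Integral(b/cos(b), b)


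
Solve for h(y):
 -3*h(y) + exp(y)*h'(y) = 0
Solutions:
 h(y) = C1*exp(-3*exp(-y))


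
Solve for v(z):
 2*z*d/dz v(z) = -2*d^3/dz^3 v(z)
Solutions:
 v(z) = C1 + Integral(C2*airyai(-z) + C3*airybi(-z), z)


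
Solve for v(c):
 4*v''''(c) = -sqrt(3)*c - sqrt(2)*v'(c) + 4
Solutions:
 v(c) = C1 + C4*exp(-sqrt(2)*c/2) - sqrt(6)*c^2/4 + 2*sqrt(2)*c + (C2*sin(sqrt(6)*c/4) + C3*cos(sqrt(6)*c/4))*exp(sqrt(2)*c/4)


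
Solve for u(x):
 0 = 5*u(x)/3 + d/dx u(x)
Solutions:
 u(x) = C1*exp(-5*x/3)


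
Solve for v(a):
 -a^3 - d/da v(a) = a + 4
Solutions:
 v(a) = C1 - a^4/4 - a^2/2 - 4*a


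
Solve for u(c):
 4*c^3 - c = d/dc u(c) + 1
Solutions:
 u(c) = C1 + c^4 - c^2/2 - c


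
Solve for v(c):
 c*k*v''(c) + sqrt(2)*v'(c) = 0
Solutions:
 v(c) = C1 + c^(((re(k) - sqrt(2))*re(k) + im(k)^2)/(re(k)^2 + im(k)^2))*(C2*sin(sqrt(2)*log(c)*Abs(im(k))/(re(k)^2 + im(k)^2)) + C3*cos(sqrt(2)*log(c)*im(k)/(re(k)^2 + im(k)^2)))


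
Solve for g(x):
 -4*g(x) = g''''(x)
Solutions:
 g(x) = (C1*sin(x) + C2*cos(x))*exp(-x) + (C3*sin(x) + C4*cos(x))*exp(x)


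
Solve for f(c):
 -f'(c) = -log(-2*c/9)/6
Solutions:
 f(c) = C1 + c*log(-c)/6 + c*(-2*log(3) - 1 + log(2))/6


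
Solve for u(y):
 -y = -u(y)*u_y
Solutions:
 u(y) = -sqrt(C1 + y^2)
 u(y) = sqrt(C1 + y^2)


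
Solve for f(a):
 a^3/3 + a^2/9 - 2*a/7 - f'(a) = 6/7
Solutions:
 f(a) = C1 + a^4/12 + a^3/27 - a^2/7 - 6*a/7


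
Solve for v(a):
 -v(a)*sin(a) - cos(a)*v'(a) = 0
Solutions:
 v(a) = C1*cos(a)


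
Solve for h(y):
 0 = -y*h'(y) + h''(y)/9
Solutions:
 h(y) = C1 + C2*erfi(3*sqrt(2)*y/2)


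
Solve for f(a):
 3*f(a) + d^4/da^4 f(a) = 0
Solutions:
 f(a) = (C1*sin(sqrt(2)*3^(1/4)*a/2) + C2*cos(sqrt(2)*3^(1/4)*a/2))*exp(-sqrt(2)*3^(1/4)*a/2) + (C3*sin(sqrt(2)*3^(1/4)*a/2) + C4*cos(sqrt(2)*3^(1/4)*a/2))*exp(sqrt(2)*3^(1/4)*a/2)


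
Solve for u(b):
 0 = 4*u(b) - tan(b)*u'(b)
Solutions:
 u(b) = C1*sin(b)^4


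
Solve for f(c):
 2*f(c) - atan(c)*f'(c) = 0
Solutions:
 f(c) = C1*exp(2*Integral(1/atan(c), c))


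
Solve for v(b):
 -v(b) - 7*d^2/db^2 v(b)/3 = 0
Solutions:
 v(b) = C1*sin(sqrt(21)*b/7) + C2*cos(sqrt(21)*b/7)


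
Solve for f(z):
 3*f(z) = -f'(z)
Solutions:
 f(z) = C1*exp(-3*z)


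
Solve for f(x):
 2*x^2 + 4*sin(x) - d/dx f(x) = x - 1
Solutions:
 f(x) = C1 + 2*x^3/3 - x^2/2 + x - 4*cos(x)


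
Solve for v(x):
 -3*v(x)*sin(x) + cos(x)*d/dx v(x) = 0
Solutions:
 v(x) = C1/cos(x)^3


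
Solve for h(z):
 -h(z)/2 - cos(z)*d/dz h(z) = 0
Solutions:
 h(z) = C1*(sin(z) - 1)^(1/4)/(sin(z) + 1)^(1/4)


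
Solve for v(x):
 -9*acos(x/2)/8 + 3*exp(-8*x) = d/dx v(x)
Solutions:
 v(x) = C1 - 9*x*acos(x/2)/8 + 9*sqrt(4 - x^2)/8 - 3*exp(-8*x)/8


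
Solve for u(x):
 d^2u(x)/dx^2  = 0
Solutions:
 u(x) = C1 + C2*x


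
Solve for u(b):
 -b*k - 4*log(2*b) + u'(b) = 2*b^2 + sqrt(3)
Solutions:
 u(b) = C1 + 2*b^3/3 + b^2*k/2 + 4*b*log(b) - 4*b + sqrt(3)*b + b*log(16)


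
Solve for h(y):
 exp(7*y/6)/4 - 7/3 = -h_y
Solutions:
 h(y) = C1 + 7*y/3 - 3*exp(7*y/6)/14


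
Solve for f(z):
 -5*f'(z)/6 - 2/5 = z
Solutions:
 f(z) = C1 - 3*z^2/5 - 12*z/25


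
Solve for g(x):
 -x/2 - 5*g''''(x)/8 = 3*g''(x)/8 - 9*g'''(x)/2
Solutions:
 g(x) = C1 + C2*x + C3*exp(x*(18 - sqrt(309))/5) + C4*exp(x*(sqrt(309) + 18)/5) - 2*x^3/9 - 8*x^2


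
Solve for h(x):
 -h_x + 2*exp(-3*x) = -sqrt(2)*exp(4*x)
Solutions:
 h(x) = C1 + sqrt(2)*exp(4*x)/4 - 2*exp(-3*x)/3


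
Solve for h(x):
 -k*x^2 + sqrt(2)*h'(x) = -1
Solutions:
 h(x) = C1 + sqrt(2)*k*x^3/6 - sqrt(2)*x/2


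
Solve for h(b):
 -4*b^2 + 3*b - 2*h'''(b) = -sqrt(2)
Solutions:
 h(b) = C1 + C2*b + C3*b^2 - b^5/30 + b^4/16 + sqrt(2)*b^3/12


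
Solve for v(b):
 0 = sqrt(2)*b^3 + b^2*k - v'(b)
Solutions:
 v(b) = C1 + sqrt(2)*b^4/4 + b^3*k/3


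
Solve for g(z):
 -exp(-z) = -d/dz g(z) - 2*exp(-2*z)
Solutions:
 g(z) = C1 - exp(-z) + exp(-2*z)


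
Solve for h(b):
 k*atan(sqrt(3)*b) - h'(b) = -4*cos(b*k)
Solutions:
 h(b) = C1 + k*(b*atan(sqrt(3)*b) - sqrt(3)*log(3*b^2 + 1)/6) + 4*Piecewise((sin(b*k)/k, Ne(k, 0)), (b, True))


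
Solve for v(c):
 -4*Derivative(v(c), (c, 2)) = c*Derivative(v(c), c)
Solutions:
 v(c) = C1 + C2*erf(sqrt(2)*c/4)


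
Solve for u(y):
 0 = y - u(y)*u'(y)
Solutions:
 u(y) = -sqrt(C1 + y^2)
 u(y) = sqrt(C1 + y^2)


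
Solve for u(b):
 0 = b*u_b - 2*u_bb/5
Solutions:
 u(b) = C1 + C2*erfi(sqrt(5)*b/2)


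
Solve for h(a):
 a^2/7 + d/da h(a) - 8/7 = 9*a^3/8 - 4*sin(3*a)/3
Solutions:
 h(a) = C1 + 9*a^4/32 - a^3/21 + 8*a/7 + 4*cos(3*a)/9


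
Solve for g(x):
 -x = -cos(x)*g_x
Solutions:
 g(x) = C1 + Integral(x/cos(x), x)


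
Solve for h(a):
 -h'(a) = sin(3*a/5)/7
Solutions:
 h(a) = C1 + 5*cos(3*a/5)/21
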